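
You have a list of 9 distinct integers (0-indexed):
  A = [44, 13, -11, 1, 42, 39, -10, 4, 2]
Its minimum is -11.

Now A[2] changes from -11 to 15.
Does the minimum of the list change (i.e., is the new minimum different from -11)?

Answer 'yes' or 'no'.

Old min = -11
Change: A[2] -11 -> 15
Changed element was the min; new min must be rechecked.
New min = -10; changed? yes

Answer: yes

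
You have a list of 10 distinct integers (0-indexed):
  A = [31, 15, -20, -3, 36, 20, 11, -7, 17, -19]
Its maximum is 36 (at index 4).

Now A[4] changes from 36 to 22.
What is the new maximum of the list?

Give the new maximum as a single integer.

Old max = 36 (at index 4)
Change: A[4] 36 -> 22
Changed element WAS the max -> may need rescan.
  Max of remaining elements: 31
  New max = max(22, 31) = 31

Answer: 31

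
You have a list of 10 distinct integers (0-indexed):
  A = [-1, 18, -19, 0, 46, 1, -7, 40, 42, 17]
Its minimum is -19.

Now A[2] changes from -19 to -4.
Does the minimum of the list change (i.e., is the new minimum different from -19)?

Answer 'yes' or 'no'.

Answer: yes

Derivation:
Old min = -19
Change: A[2] -19 -> -4
Changed element was the min; new min must be rechecked.
New min = -7; changed? yes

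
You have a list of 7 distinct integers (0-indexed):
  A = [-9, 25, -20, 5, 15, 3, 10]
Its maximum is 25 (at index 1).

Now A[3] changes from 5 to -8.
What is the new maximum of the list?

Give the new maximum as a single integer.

Old max = 25 (at index 1)
Change: A[3] 5 -> -8
Changed element was NOT the old max.
  New max = max(old_max, new_val) = max(25, -8) = 25

Answer: 25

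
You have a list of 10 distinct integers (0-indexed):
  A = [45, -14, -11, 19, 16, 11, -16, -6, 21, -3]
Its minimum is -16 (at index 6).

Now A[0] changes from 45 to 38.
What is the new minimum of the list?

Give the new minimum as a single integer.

Old min = -16 (at index 6)
Change: A[0] 45 -> 38
Changed element was NOT the old min.
  New min = min(old_min, new_val) = min(-16, 38) = -16

Answer: -16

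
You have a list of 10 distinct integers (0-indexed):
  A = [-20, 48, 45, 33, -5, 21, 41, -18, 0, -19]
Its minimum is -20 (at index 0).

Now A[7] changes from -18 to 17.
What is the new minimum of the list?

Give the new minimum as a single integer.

Answer: -20

Derivation:
Old min = -20 (at index 0)
Change: A[7] -18 -> 17
Changed element was NOT the old min.
  New min = min(old_min, new_val) = min(-20, 17) = -20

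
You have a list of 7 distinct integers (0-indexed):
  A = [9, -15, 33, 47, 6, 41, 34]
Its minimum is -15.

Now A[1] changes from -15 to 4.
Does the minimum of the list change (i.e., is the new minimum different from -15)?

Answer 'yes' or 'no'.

Old min = -15
Change: A[1] -15 -> 4
Changed element was the min; new min must be rechecked.
New min = 4; changed? yes

Answer: yes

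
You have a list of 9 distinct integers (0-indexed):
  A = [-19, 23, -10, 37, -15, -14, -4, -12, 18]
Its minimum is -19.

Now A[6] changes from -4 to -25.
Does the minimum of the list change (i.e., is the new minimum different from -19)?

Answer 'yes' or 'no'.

Answer: yes

Derivation:
Old min = -19
Change: A[6] -4 -> -25
Changed element was NOT the min; min changes only if -25 < -19.
New min = -25; changed? yes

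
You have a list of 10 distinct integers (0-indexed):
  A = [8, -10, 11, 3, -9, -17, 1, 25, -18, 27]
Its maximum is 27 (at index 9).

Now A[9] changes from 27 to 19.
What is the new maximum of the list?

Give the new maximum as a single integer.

Answer: 25

Derivation:
Old max = 27 (at index 9)
Change: A[9] 27 -> 19
Changed element WAS the max -> may need rescan.
  Max of remaining elements: 25
  New max = max(19, 25) = 25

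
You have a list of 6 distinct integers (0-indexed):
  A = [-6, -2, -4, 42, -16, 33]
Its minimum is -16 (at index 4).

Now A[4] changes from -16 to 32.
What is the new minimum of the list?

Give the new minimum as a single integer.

Old min = -16 (at index 4)
Change: A[4] -16 -> 32
Changed element WAS the min. Need to check: is 32 still <= all others?
  Min of remaining elements: -6
  New min = min(32, -6) = -6

Answer: -6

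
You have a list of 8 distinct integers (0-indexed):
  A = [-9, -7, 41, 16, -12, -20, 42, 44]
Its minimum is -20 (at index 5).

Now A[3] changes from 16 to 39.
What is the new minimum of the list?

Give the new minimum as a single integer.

Answer: -20

Derivation:
Old min = -20 (at index 5)
Change: A[3] 16 -> 39
Changed element was NOT the old min.
  New min = min(old_min, new_val) = min(-20, 39) = -20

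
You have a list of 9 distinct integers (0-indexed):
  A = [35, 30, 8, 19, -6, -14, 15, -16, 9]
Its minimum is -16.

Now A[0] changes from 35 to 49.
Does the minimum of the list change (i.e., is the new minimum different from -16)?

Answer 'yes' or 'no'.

Answer: no

Derivation:
Old min = -16
Change: A[0] 35 -> 49
Changed element was NOT the min; min changes only if 49 < -16.
New min = -16; changed? no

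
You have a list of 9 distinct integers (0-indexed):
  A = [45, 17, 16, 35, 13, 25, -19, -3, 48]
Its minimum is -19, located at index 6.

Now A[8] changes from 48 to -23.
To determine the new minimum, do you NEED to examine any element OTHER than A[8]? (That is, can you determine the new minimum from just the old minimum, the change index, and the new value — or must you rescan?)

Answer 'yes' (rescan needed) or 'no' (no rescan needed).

Answer: no

Derivation:
Old min = -19 at index 6
Change at index 8: 48 -> -23
Index 8 was NOT the min. New min = min(-19, -23). No rescan of other elements needed.
Needs rescan: no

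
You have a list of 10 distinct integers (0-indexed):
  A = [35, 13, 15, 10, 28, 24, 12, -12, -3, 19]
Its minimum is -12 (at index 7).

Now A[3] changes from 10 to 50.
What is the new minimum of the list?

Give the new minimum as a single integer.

Old min = -12 (at index 7)
Change: A[3] 10 -> 50
Changed element was NOT the old min.
  New min = min(old_min, new_val) = min(-12, 50) = -12

Answer: -12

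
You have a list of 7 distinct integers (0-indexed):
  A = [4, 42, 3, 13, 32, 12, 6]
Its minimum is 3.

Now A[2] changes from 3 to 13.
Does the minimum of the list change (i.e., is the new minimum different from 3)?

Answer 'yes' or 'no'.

Old min = 3
Change: A[2] 3 -> 13
Changed element was the min; new min must be rechecked.
New min = 4; changed? yes

Answer: yes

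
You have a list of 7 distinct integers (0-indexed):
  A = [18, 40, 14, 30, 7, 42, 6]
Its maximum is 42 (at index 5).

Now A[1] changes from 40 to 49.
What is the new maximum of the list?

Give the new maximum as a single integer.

Old max = 42 (at index 5)
Change: A[1] 40 -> 49
Changed element was NOT the old max.
  New max = max(old_max, new_val) = max(42, 49) = 49

Answer: 49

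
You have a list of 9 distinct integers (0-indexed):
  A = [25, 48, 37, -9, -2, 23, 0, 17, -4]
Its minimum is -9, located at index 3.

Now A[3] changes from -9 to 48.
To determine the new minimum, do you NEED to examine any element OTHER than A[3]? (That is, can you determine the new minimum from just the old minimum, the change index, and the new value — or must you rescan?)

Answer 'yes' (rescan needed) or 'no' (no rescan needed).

Answer: yes

Derivation:
Old min = -9 at index 3
Change at index 3: -9 -> 48
Index 3 WAS the min and new value 48 > old min -9. Must rescan other elements to find the new min.
Needs rescan: yes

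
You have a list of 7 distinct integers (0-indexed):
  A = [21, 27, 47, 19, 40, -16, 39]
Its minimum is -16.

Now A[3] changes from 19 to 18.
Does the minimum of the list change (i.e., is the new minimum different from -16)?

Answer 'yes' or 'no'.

Old min = -16
Change: A[3] 19 -> 18
Changed element was NOT the min; min changes only if 18 < -16.
New min = -16; changed? no

Answer: no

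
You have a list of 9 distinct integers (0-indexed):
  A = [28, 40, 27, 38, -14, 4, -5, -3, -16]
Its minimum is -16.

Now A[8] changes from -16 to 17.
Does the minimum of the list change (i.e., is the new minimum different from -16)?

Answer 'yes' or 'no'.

Old min = -16
Change: A[8] -16 -> 17
Changed element was the min; new min must be rechecked.
New min = -14; changed? yes

Answer: yes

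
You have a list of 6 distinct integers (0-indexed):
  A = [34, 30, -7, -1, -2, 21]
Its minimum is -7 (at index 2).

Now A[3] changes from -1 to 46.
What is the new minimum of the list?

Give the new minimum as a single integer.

Answer: -7

Derivation:
Old min = -7 (at index 2)
Change: A[3] -1 -> 46
Changed element was NOT the old min.
  New min = min(old_min, new_val) = min(-7, 46) = -7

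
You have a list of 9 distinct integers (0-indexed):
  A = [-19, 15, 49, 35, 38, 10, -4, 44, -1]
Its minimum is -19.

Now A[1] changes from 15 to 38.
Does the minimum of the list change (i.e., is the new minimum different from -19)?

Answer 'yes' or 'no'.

Old min = -19
Change: A[1] 15 -> 38
Changed element was NOT the min; min changes only if 38 < -19.
New min = -19; changed? no

Answer: no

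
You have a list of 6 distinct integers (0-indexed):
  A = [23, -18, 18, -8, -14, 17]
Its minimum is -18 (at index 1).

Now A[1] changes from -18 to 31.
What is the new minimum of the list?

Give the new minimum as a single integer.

Old min = -18 (at index 1)
Change: A[1] -18 -> 31
Changed element WAS the min. Need to check: is 31 still <= all others?
  Min of remaining elements: -14
  New min = min(31, -14) = -14

Answer: -14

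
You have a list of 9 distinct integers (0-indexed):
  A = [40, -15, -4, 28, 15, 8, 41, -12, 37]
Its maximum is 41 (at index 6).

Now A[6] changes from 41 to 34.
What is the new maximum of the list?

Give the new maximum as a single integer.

Answer: 40

Derivation:
Old max = 41 (at index 6)
Change: A[6] 41 -> 34
Changed element WAS the max -> may need rescan.
  Max of remaining elements: 40
  New max = max(34, 40) = 40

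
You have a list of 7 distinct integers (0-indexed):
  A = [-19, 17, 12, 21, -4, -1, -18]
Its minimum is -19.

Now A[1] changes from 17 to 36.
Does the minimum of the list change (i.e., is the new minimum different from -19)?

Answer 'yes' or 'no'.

Answer: no

Derivation:
Old min = -19
Change: A[1] 17 -> 36
Changed element was NOT the min; min changes only if 36 < -19.
New min = -19; changed? no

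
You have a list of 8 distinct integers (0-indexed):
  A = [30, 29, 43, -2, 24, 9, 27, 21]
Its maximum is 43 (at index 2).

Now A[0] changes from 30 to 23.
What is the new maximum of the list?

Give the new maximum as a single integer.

Answer: 43

Derivation:
Old max = 43 (at index 2)
Change: A[0] 30 -> 23
Changed element was NOT the old max.
  New max = max(old_max, new_val) = max(43, 23) = 43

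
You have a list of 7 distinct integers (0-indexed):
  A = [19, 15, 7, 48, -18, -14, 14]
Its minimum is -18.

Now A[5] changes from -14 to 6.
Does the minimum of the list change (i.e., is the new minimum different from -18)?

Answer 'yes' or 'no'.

Answer: no

Derivation:
Old min = -18
Change: A[5] -14 -> 6
Changed element was NOT the min; min changes only if 6 < -18.
New min = -18; changed? no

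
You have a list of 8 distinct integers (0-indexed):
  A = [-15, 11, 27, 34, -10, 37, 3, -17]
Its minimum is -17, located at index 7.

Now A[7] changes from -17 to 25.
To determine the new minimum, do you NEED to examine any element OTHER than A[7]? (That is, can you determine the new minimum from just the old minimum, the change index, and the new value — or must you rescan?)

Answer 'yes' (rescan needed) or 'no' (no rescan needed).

Old min = -17 at index 7
Change at index 7: -17 -> 25
Index 7 WAS the min and new value 25 > old min -17. Must rescan other elements to find the new min.
Needs rescan: yes

Answer: yes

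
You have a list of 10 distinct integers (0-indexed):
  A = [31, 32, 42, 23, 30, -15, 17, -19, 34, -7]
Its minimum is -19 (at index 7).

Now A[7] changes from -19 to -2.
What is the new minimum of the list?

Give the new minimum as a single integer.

Old min = -19 (at index 7)
Change: A[7] -19 -> -2
Changed element WAS the min. Need to check: is -2 still <= all others?
  Min of remaining elements: -15
  New min = min(-2, -15) = -15

Answer: -15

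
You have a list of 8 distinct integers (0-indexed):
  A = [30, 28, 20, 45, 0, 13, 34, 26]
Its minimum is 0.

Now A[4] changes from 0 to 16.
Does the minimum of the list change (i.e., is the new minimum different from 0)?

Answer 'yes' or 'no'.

Answer: yes

Derivation:
Old min = 0
Change: A[4] 0 -> 16
Changed element was the min; new min must be rechecked.
New min = 13; changed? yes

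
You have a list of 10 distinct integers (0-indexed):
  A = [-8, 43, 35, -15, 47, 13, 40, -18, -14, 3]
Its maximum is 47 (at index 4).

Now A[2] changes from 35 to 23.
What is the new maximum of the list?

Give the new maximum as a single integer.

Old max = 47 (at index 4)
Change: A[2] 35 -> 23
Changed element was NOT the old max.
  New max = max(old_max, new_val) = max(47, 23) = 47

Answer: 47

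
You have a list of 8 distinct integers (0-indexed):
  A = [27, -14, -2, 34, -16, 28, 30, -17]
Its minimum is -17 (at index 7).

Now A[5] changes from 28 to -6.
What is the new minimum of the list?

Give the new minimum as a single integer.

Answer: -17

Derivation:
Old min = -17 (at index 7)
Change: A[5] 28 -> -6
Changed element was NOT the old min.
  New min = min(old_min, new_val) = min(-17, -6) = -17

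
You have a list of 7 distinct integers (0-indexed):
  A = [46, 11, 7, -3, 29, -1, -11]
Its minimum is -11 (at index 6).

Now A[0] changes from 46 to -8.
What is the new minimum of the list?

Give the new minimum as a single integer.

Answer: -11

Derivation:
Old min = -11 (at index 6)
Change: A[0] 46 -> -8
Changed element was NOT the old min.
  New min = min(old_min, new_val) = min(-11, -8) = -11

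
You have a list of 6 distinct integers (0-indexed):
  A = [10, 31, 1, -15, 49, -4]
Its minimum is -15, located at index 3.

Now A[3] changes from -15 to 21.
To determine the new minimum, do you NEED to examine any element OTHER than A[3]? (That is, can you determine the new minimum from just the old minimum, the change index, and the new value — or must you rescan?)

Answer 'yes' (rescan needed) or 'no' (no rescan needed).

Answer: yes

Derivation:
Old min = -15 at index 3
Change at index 3: -15 -> 21
Index 3 WAS the min and new value 21 > old min -15. Must rescan other elements to find the new min.
Needs rescan: yes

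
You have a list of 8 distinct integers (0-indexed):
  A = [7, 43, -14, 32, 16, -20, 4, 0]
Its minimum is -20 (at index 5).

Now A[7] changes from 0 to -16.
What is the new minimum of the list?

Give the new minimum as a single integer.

Old min = -20 (at index 5)
Change: A[7] 0 -> -16
Changed element was NOT the old min.
  New min = min(old_min, new_val) = min(-20, -16) = -20

Answer: -20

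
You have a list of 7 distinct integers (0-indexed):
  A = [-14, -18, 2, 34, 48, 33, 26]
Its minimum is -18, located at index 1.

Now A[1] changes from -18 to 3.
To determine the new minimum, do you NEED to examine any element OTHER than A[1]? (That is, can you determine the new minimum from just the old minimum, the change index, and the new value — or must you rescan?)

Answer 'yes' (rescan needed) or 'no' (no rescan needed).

Old min = -18 at index 1
Change at index 1: -18 -> 3
Index 1 WAS the min and new value 3 > old min -18. Must rescan other elements to find the new min.
Needs rescan: yes

Answer: yes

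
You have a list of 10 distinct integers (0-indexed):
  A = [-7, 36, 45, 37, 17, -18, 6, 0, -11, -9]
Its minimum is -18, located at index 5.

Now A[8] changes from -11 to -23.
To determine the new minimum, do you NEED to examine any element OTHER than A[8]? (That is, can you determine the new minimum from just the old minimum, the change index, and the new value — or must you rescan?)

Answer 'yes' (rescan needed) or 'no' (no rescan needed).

Answer: no

Derivation:
Old min = -18 at index 5
Change at index 8: -11 -> -23
Index 8 was NOT the min. New min = min(-18, -23). No rescan of other elements needed.
Needs rescan: no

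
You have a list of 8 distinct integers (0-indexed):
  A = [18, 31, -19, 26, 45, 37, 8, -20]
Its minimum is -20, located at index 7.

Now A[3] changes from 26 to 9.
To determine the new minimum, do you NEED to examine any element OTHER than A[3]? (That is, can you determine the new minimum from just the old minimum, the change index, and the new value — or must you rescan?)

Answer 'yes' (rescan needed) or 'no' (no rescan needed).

Answer: no

Derivation:
Old min = -20 at index 7
Change at index 3: 26 -> 9
Index 3 was NOT the min. New min = min(-20, 9). No rescan of other elements needed.
Needs rescan: no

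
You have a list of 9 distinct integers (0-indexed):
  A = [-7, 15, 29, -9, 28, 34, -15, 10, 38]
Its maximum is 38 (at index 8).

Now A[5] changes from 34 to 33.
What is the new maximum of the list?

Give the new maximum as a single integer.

Answer: 38

Derivation:
Old max = 38 (at index 8)
Change: A[5] 34 -> 33
Changed element was NOT the old max.
  New max = max(old_max, new_val) = max(38, 33) = 38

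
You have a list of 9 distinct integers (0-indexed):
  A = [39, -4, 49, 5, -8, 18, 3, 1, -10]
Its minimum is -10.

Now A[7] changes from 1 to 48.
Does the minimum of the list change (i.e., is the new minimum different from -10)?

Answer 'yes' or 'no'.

Old min = -10
Change: A[7] 1 -> 48
Changed element was NOT the min; min changes only if 48 < -10.
New min = -10; changed? no

Answer: no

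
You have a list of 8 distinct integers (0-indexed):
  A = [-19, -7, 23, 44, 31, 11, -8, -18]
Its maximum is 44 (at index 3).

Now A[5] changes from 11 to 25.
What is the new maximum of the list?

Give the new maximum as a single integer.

Answer: 44

Derivation:
Old max = 44 (at index 3)
Change: A[5] 11 -> 25
Changed element was NOT the old max.
  New max = max(old_max, new_val) = max(44, 25) = 44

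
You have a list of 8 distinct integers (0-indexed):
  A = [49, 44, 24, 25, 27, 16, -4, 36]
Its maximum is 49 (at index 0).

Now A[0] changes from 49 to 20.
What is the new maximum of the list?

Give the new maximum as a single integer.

Answer: 44

Derivation:
Old max = 49 (at index 0)
Change: A[0] 49 -> 20
Changed element WAS the max -> may need rescan.
  Max of remaining elements: 44
  New max = max(20, 44) = 44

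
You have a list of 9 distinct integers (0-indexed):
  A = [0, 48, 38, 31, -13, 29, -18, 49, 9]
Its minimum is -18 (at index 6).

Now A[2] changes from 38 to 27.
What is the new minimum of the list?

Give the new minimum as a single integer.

Answer: -18

Derivation:
Old min = -18 (at index 6)
Change: A[2] 38 -> 27
Changed element was NOT the old min.
  New min = min(old_min, new_val) = min(-18, 27) = -18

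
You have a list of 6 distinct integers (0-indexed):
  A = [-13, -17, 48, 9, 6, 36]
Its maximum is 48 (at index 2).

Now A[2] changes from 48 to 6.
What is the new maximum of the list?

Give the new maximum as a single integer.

Old max = 48 (at index 2)
Change: A[2] 48 -> 6
Changed element WAS the max -> may need rescan.
  Max of remaining elements: 36
  New max = max(6, 36) = 36

Answer: 36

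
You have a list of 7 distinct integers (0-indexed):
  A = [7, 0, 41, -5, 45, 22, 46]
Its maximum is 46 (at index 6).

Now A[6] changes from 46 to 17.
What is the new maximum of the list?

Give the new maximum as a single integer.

Answer: 45

Derivation:
Old max = 46 (at index 6)
Change: A[6] 46 -> 17
Changed element WAS the max -> may need rescan.
  Max of remaining elements: 45
  New max = max(17, 45) = 45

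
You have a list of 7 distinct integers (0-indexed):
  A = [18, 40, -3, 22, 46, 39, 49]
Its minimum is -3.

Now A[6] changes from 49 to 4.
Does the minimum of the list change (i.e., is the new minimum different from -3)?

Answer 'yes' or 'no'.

Answer: no

Derivation:
Old min = -3
Change: A[6] 49 -> 4
Changed element was NOT the min; min changes only if 4 < -3.
New min = -3; changed? no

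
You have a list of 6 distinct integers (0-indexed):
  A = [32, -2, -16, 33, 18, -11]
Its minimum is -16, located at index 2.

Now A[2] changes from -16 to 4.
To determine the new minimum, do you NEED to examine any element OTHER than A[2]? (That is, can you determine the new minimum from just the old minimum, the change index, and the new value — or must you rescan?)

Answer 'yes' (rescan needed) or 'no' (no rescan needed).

Answer: yes

Derivation:
Old min = -16 at index 2
Change at index 2: -16 -> 4
Index 2 WAS the min and new value 4 > old min -16. Must rescan other elements to find the new min.
Needs rescan: yes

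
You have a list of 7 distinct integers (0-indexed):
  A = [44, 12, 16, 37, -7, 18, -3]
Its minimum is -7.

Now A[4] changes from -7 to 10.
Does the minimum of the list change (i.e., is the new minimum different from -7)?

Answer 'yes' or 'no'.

Old min = -7
Change: A[4] -7 -> 10
Changed element was the min; new min must be rechecked.
New min = -3; changed? yes

Answer: yes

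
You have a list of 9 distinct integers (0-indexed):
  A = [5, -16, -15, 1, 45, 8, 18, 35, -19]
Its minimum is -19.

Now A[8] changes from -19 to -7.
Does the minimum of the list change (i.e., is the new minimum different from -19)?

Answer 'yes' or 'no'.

Old min = -19
Change: A[8] -19 -> -7
Changed element was the min; new min must be rechecked.
New min = -16; changed? yes

Answer: yes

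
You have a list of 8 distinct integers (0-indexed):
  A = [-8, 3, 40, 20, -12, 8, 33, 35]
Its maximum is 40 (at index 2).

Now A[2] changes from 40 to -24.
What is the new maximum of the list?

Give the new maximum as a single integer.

Old max = 40 (at index 2)
Change: A[2] 40 -> -24
Changed element WAS the max -> may need rescan.
  Max of remaining elements: 35
  New max = max(-24, 35) = 35

Answer: 35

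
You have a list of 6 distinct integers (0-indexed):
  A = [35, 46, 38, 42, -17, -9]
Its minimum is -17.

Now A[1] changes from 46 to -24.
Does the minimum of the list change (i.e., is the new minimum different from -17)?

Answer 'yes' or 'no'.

Answer: yes

Derivation:
Old min = -17
Change: A[1] 46 -> -24
Changed element was NOT the min; min changes only if -24 < -17.
New min = -24; changed? yes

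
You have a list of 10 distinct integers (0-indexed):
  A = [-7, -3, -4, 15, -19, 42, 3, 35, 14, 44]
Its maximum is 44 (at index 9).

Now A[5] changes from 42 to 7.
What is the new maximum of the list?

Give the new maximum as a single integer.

Answer: 44

Derivation:
Old max = 44 (at index 9)
Change: A[5] 42 -> 7
Changed element was NOT the old max.
  New max = max(old_max, new_val) = max(44, 7) = 44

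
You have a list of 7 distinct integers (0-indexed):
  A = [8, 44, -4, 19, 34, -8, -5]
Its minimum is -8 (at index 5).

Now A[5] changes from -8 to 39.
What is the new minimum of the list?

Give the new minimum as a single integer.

Old min = -8 (at index 5)
Change: A[5] -8 -> 39
Changed element WAS the min. Need to check: is 39 still <= all others?
  Min of remaining elements: -5
  New min = min(39, -5) = -5

Answer: -5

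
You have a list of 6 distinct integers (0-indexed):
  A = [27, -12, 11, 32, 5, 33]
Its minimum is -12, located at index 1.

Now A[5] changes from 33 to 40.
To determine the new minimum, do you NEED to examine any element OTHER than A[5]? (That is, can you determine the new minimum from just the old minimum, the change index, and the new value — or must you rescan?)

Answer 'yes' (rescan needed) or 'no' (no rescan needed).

Answer: no

Derivation:
Old min = -12 at index 1
Change at index 5: 33 -> 40
Index 5 was NOT the min. New min = min(-12, 40). No rescan of other elements needed.
Needs rescan: no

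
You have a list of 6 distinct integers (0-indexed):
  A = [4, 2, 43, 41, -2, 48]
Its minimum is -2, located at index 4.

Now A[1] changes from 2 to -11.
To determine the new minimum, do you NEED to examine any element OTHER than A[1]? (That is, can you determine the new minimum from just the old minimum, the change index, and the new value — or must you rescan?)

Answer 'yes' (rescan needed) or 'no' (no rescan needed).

Old min = -2 at index 4
Change at index 1: 2 -> -11
Index 1 was NOT the min. New min = min(-2, -11). No rescan of other elements needed.
Needs rescan: no

Answer: no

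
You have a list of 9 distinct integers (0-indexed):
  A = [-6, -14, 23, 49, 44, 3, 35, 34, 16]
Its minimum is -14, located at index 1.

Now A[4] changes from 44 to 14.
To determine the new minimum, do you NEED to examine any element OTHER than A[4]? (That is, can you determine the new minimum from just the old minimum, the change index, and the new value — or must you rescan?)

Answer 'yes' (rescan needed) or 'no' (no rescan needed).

Answer: no

Derivation:
Old min = -14 at index 1
Change at index 4: 44 -> 14
Index 4 was NOT the min. New min = min(-14, 14). No rescan of other elements needed.
Needs rescan: no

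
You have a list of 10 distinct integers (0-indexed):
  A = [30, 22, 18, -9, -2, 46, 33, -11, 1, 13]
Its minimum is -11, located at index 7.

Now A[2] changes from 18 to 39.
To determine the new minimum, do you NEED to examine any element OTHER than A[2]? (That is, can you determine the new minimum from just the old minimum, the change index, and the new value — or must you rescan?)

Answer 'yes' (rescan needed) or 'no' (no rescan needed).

Old min = -11 at index 7
Change at index 2: 18 -> 39
Index 2 was NOT the min. New min = min(-11, 39). No rescan of other elements needed.
Needs rescan: no

Answer: no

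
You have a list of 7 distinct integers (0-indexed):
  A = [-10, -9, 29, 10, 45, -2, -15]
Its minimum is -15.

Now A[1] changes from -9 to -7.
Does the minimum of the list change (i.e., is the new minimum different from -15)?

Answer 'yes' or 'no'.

Answer: no

Derivation:
Old min = -15
Change: A[1] -9 -> -7
Changed element was NOT the min; min changes only if -7 < -15.
New min = -15; changed? no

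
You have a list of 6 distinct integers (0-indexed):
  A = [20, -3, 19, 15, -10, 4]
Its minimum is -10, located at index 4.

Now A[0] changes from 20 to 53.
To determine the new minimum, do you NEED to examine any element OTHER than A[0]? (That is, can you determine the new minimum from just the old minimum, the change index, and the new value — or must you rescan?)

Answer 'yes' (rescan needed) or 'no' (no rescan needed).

Old min = -10 at index 4
Change at index 0: 20 -> 53
Index 0 was NOT the min. New min = min(-10, 53). No rescan of other elements needed.
Needs rescan: no

Answer: no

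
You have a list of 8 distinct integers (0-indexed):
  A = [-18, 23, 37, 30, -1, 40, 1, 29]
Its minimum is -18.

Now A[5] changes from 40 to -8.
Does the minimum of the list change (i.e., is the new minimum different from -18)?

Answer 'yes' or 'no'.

Old min = -18
Change: A[5] 40 -> -8
Changed element was NOT the min; min changes only if -8 < -18.
New min = -18; changed? no

Answer: no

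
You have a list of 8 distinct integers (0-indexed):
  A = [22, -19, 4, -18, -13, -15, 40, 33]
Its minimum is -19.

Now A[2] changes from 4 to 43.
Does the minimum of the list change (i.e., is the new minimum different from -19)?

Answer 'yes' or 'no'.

Answer: no

Derivation:
Old min = -19
Change: A[2] 4 -> 43
Changed element was NOT the min; min changes only if 43 < -19.
New min = -19; changed? no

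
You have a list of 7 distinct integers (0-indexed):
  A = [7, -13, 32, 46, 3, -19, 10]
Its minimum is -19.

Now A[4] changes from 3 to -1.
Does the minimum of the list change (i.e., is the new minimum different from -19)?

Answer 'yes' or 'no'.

Old min = -19
Change: A[4] 3 -> -1
Changed element was NOT the min; min changes only if -1 < -19.
New min = -19; changed? no

Answer: no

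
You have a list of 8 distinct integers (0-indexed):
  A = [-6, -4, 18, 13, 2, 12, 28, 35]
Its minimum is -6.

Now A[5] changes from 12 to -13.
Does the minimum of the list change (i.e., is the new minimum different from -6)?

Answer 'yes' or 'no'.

Answer: yes

Derivation:
Old min = -6
Change: A[5] 12 -> -13
Changed element was NOT the min; min changes only if -13 < -6.
New min = -13; changed? yes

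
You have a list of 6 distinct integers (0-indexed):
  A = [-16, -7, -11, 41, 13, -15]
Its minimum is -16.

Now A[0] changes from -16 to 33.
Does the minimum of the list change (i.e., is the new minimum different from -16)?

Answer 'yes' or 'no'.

Old min = -16
Change: A[0] -16 -> 33
Changed element was the min; new min must be rechecked.
New min = -15; changed? yes

Answer: yes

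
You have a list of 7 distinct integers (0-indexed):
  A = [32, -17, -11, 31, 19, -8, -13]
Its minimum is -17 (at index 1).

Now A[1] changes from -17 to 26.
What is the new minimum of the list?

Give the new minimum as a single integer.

Old min = -17 (at index 1)
Change: A[1] -17 -> 26
Changed element WAS the min. Need to check: is 26 still <= all others?
  Min of remaining elements: -13
  New min = min(26, -13) = -13

Answer: -13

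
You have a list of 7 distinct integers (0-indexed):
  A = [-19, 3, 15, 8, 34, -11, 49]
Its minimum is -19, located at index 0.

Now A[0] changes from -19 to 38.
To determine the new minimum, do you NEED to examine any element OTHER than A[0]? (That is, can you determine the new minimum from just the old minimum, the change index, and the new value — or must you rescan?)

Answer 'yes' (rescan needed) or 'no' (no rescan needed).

Answer: yes

Derivation:
Old min = -19 at index 0
Change at index 0: -19 -> 38
Index 0 WAS the min and new value 38 > old min -19. Must rescan other elements to find the new min.
Needs rescan: yes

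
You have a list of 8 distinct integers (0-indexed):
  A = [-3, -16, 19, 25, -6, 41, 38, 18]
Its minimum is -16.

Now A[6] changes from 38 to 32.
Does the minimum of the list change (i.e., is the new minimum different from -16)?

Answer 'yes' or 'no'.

Old min = -16
Change: A[6] 38 -> 32
Changed element was NOT the min; min changes only if 32 < -16.
New min = -16; changed? no

Answer: no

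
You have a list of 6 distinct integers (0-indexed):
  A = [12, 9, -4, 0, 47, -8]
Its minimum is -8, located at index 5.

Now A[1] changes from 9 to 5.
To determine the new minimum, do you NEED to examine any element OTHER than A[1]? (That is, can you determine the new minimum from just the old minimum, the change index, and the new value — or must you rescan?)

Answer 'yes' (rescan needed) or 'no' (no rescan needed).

Old min = -8 at index 5
Change at index 1: 9 -> 5
Index 1 was NOT the min. New min = min(-8, 5). No rescan of other elements needed.
Needs rescan: no

Answer: no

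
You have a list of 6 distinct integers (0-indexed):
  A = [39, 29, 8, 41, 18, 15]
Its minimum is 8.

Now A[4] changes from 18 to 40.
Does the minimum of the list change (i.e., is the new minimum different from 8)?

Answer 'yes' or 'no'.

Answer: no

Derivation:
Old min = 8
Change: A[4] 18 -> 40
Changed element was NOT the min; min changes only if 40 < 8.
New min = 8; changed? no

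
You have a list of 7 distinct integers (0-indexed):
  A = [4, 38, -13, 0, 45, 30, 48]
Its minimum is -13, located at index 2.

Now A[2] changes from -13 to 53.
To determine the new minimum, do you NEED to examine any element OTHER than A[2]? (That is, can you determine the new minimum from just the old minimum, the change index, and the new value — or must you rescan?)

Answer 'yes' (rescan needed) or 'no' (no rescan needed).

Answer: yes

Derivation:
Old min = -13 at index 2
Change at index 2: -13 -> 53
Index 2 WAS the min and new value 53 > old min -13. Must rescan other elements to find the new min.
Needs rescan: yes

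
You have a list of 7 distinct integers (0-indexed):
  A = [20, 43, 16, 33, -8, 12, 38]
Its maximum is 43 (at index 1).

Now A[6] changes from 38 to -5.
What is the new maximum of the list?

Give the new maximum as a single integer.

Answer: 43

Derivation:
Old max = 43 (at index 1)
Change: A[6] 38 -> -5
Changed element was NOT the old max.
  New max = max(old_max, new_val) = max(43, -5) = 43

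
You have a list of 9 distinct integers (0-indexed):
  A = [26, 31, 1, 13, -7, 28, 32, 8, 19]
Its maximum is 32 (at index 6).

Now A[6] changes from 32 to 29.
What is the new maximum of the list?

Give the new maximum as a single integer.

Answer: 31

Derivation:
Old max = 32 (at index 6)
Change: A[6] 32 -> 29
Changed element WAS the max -> may need rescan.
  Max of remaining elements: 31
  New max = max(29, 31) = 31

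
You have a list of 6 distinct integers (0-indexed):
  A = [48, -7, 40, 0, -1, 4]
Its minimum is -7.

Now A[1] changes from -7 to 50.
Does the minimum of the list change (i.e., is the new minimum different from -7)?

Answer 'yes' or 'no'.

Answer: yes

Derivation:
Old min = -7
Change: A[1] -7 -> 50
Changed element was the min; new min must be rechecked.
New min = -1; changed? yes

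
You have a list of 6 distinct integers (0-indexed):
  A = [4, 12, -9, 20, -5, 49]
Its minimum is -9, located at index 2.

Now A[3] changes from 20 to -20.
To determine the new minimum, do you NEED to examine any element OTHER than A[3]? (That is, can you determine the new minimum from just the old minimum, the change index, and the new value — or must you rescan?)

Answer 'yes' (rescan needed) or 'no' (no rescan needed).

Old min = -9 at index 2
Change at index 3: 20 -> -20
Index 3 was NOT the min. New min = min(-9, -20). No rescan of other elements needed.
Needs rescan: no

Answer: no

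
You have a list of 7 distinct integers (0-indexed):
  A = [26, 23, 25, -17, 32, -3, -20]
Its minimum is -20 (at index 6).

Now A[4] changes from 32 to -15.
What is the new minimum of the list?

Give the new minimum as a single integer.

Old min = -20 (at index 6)
Change: A[4] 32 -> -15
Changed element was NOT the old min.
  New min = min(old_min, new_val) = min(-20, -15) = -20

Answer: -20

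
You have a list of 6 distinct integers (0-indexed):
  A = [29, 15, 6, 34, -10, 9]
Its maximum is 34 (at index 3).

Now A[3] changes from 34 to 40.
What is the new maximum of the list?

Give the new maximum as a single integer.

Old max = 34 (at index 3)
Change: A[3] 34 -> 40
Changed element WAS the max -> may need rescan.
  Max of remaining elements: 29
  New max = max(40, 29) = 40

Answer: 40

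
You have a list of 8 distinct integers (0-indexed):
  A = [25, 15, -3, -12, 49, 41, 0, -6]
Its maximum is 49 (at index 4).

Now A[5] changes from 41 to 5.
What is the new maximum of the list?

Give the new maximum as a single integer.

Answer: 49

Derivation:
Old max = 49 (at index 4)
Change: A[5] 41 -> 5
Changed element was NOT the old max.
  New max = max(old_max, new_val) = max(49, 5) = 49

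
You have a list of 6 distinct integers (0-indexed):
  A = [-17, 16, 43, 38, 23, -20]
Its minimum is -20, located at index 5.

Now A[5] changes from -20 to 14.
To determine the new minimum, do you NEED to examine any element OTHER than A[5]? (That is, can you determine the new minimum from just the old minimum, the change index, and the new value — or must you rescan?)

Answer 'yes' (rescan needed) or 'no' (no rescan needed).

Old min = -20 at index 5
Change at index 5: -20 -> 14
Index 5 WAS the min and new value 14 > old min -20. Must rescan other elements to find the new min.
Needs rescan: yes

Answer: yes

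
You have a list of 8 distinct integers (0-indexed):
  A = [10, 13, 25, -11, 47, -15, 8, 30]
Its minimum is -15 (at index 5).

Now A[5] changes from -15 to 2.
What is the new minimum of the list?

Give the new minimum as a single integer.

Answer: -11

Derivation:
Old min = -15 (at index 5)
Change: A[5] -15 -> 2
Changed element WAS the min. Need to check: is 2 still <= all others?
  Min of remaining elements: -11
  New min = min(2, -11) = -11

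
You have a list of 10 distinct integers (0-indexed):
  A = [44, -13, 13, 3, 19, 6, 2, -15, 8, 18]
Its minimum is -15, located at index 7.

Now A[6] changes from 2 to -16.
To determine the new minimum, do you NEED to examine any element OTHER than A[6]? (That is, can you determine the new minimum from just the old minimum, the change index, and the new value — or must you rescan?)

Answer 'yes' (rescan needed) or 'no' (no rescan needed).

Old min = -15 at index 7
Change at index 6: 2 -> -16
Index 6 was NOT the min. New min = min(-15, -16). No rescan of other elements needed.
Needs rescan: no

Answer: no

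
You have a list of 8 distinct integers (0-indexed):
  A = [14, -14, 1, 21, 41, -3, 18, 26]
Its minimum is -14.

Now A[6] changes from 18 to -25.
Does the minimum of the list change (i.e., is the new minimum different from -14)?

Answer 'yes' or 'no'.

Answer: yes

Derivation:
Old min = -14
Change: A[6] 18 -> -25
Changed element was NOT the min; min changes only if -25 < -14.
New min = -25; changed? yes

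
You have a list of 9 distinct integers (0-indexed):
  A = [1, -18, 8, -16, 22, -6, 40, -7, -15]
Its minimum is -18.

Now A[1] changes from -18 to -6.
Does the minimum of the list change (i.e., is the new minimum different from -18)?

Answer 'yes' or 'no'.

Answer: yes

Derivation:
Old min = -18
Change: A[1] -18 -> -6
Changed element was the min; new min must be rechecked.
New min = -16; changed? yes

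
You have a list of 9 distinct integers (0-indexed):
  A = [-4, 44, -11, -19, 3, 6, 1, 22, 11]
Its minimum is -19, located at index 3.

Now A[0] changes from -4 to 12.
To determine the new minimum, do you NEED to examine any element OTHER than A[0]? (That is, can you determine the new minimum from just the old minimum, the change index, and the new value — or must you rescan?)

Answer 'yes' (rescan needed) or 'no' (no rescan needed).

Old min = -19 at index 3
Change at index 0: -4 -> 12
Index 0 was NOT the min. New min = min(-19, 12). No rescan of other elements needed.
Needs rescan: no

Answer: no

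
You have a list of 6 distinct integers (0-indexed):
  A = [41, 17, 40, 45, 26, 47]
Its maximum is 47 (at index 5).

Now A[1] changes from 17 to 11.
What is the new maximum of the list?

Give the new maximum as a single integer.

Answer: 47

Derivation:
Old max = 47 (at index 5)
Change: A[1] 17 -> 11
Changed element was NOT the old max.
  New max = max(old_max, new_val) = max(47, 11) = 47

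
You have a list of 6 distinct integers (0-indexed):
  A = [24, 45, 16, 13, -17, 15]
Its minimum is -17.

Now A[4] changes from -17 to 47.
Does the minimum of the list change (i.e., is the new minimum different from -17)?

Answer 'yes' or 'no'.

Old min = -17
Change: A[4] -17 -> 47
Changed element was the min; new min must be rechecked.
New min = 13; changed? yes

Answer: yes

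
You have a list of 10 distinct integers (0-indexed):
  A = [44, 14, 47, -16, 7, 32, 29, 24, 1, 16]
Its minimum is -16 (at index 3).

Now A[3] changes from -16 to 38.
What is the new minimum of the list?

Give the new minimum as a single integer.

Answer: 1

Derivation:
Old min = -16 (at index 3)
Change: A[3] -16 -> 38
Changed element WAS the min. Need to check: is 38 still <= all others?
  Min of remaining elements: 1
  New min = min(38, 1) = 1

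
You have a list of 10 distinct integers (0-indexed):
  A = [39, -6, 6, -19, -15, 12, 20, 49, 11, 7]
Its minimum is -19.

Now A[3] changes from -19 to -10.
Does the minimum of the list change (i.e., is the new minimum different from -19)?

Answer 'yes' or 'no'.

Answer: yes

Derivation:
Old min = -19
Change: A[3] -19 -> -10
Changed element was the min; new min must be rechecked.
New min = -15; changed? yes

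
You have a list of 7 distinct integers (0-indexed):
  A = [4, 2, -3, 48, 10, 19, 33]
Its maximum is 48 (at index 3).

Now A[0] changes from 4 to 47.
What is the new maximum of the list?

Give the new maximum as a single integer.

Old max = 48 (at index 3)
Change: A[0] 4 -> 47
Changed element was NOT the old max.
  New max = max(old_max, new_val) = max(48, 47) = 48

Answer: 48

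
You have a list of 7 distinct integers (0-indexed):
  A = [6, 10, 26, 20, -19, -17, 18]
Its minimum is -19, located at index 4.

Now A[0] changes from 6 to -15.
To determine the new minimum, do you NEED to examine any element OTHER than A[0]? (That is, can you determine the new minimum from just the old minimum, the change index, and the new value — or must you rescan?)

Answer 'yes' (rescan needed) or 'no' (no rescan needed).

Answer: no

Derivation:
Old min = -19 at index 4
Change at index 0: 6 -> -15
Index 0 was NOT the min. New min = min(-19, -15). No rescan of other elements needed.
Needs rescan: no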